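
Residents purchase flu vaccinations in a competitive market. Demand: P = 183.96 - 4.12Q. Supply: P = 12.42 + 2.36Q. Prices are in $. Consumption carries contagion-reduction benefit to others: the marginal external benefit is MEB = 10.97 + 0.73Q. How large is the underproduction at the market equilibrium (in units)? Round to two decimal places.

5.27 units

Market equilibrium (private): 12.42 + 2.36Q = 183.96 - 4.12Q → Q_m = 26.4722.
Social marginal benefit = demand + MEB = 194.93 - 3.39Q.
Set SMB = MC: 194.93 - 3.39Q = 12.42 + 2.36Q → Q* = 31.7409.
Gap = |26.4722 − 31.7409| = 5.2687.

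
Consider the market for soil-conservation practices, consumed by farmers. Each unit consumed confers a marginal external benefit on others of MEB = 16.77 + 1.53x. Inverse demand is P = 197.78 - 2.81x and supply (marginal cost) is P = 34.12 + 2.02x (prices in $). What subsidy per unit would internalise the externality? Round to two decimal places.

subsidy = $100.42 per unit

Social marginal benefit = demand + MEB = 214.55 - 1.28x.
Set SMB = MC: 214.55 - 1.28x = 34.12 + 2.02x → x* = 54.6758.
The Pigouvian subsidy equals MEB at x*: 16.77 + 1.53×54.6758 = 100.4240.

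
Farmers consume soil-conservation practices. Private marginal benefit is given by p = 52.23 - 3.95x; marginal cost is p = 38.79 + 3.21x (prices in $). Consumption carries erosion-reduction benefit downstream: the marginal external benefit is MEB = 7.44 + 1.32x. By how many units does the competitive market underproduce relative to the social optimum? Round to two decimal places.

Market equilibrium (private): 38.79 + 3.21x = 52.23 - 3.95x → x_m = 1.8771.
Social marginal benefit = demand + MEB = 59.67 - 2.63x.
Set SMB = MC: 59.67 - 2.63x = 38.79 + 3.21x → x* = 3.5753.
Gap = |1.8771 − 3.5753| = 1.6982.

1.70 units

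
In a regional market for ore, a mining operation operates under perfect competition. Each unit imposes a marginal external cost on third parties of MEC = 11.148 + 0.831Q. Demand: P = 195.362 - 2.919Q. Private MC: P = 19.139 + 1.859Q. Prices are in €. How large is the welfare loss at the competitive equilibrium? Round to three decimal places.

Market equilibrium (private): 19.139 + 1.859Q = 195.362 - 2.919Q → Q_m = 36.8822.
Social marginal cost = private MC + MEC = 30.287 + 2.690Q.
Set SMC = demand: 30.287 + 2.690Q = 195.362 - 2.919Q → Q* = 29.4304.
The loss is the area between SMC and demand from Q* to Q_m; with linear curves that's a triangle of height MEC(Q_m).
DWL = ½ × 7.4518 × 41.7971 = 155.7318.

DWL = €155.732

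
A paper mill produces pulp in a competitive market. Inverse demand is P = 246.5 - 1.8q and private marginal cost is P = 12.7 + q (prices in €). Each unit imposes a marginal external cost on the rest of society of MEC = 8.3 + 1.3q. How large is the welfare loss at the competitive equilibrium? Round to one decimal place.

DWL = €1665.1

Market equilibrium (private): 12.7 + q = 246.5 - 1.8q → q_m = 83.5000.
Social marginal cost = private MC + MEC = 21.0 + 2.3q.
Set SMC = demand: 21.0 + 2.3q = 246.5 - 1.8q → q* = 55.0000.
The loss is the area between SMC and demand from q* to q_m; with linear curves that's a triangle of height MEC(q_m).
DWL = ½ × 28.5000 × 116.8500 = 1665.1125.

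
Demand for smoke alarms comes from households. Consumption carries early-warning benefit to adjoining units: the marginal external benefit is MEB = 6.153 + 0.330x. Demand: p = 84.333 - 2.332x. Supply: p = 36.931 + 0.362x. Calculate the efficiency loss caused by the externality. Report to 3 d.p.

DWL = 30.252

Market equilibrium (private): 36.931 + 0.362x = 84.333 - 2.332x → x_m = 17.5954.
Social marginal benefit = demand + MEB = 90.486 - 2.002x.
Set SMB = MC: 90.486 - 2.002x = 36.931 + 0.362x → x* = 22.6544.
Height of the DWL triangle at x_m is SMB(x_m) − MC(x_m) = MEB(x_m) = 11.9595.
DWL = ½ × 5.0590 × 11.9595 = 30.2516.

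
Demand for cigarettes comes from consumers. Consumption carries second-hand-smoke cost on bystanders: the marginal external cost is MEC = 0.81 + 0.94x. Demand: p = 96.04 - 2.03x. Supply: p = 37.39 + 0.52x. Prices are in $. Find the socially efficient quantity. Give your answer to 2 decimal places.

x* = 16.57

Social marginal benefit = demand − MEC = 95.23 - 2.97x.
Set SMB = MC: 95.23 - 2.97x = 37.39 + 0.52x → x* = 16.5731.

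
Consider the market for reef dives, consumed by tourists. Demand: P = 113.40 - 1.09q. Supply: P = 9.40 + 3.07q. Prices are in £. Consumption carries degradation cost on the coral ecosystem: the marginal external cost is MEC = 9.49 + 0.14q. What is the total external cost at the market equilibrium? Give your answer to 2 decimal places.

£281.00

Market equilibrium (private): 9.40 + 3.07q = 113.40 - 1.09q → q_m = 25.0000.
Total external cost = ∫₀^{q_m} (9.49 + 0.14q) dq = 9.49×25.0000 + ½×0.14×25.0000² = 281.0000.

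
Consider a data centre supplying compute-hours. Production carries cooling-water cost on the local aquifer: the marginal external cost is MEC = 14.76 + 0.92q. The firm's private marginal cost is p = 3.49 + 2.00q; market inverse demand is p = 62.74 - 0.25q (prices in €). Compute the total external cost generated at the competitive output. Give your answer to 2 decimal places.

Market equilibrium (private): 3.49 + 2.00q = 62.74 - 0.25q → q_m = 26.3333.
Total external cost = ∫₀^{q_m} (14.76 + 0.92q) dq = 14.76×26.3333 + ½×0.92×26.3333² = 707.6631.

€707.66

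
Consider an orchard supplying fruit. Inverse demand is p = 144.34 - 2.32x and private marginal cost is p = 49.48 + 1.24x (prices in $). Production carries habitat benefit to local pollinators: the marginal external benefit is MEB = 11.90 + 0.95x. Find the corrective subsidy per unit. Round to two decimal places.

Social marginal cost = private MC − MEB = 37.58 + 0.29x.
Set SMC = demand: 37.58 + 0.29x = 144.34 - 2.32x → x* = 40.9042.
The Pigouvian subsidy equals MEB at x*: 11.90 + 0.95×40.9042 = 50.7590.

subsidy = $50.76 per unit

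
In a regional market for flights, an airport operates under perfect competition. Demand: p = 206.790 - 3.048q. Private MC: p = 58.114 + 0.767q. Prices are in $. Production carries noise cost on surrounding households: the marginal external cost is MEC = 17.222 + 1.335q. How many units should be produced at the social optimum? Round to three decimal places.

Social marginal cost = private MC + MEC = 75.336 + 2.102q.
Set SMC = demand: 75.336 + 2.102q = 206.790 - 3.048q → q* = 25.5250.

q* = 25.525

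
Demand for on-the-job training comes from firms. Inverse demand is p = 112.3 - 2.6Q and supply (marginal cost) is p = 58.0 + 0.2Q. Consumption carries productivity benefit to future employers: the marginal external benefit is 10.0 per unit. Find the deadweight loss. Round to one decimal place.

DWL = 17.9

Market equilibrium (private): 58.0 + 0.2Q = 112.3 - 2.6Q → Q_m = 19.3929.
Social marginal benefit = demand + MEB = 122.3 - 2.6Q.
Set SMB = MC: 122.3 - 2.6Q = 58.0 + 0.2Q → Q* = 22.9643.
The welfare-loss triangle has base |Q_m − Q*| and height MEB(Q_m) (the vertical gap between SMB and MC is zero at Q* and MEB at Q_m).
DWL = ½ × 3.5714 × 10.0000 = 17.8570.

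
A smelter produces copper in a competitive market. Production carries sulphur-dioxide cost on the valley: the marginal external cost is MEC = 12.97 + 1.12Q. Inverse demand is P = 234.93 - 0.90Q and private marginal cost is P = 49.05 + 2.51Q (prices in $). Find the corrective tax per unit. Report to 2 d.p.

tax = $55.72 per unit

Social marginal cost = private MC + MEC = 62.02 + 3.63Q.
Set SMC = demand: 62.02 + 3.63Q = 234.93 - 0.90Q → Q* = 38.1700.
The Pigouvian tax equals MEC at Q*: 12.97 + 1.12×38.1700 = 55.7204.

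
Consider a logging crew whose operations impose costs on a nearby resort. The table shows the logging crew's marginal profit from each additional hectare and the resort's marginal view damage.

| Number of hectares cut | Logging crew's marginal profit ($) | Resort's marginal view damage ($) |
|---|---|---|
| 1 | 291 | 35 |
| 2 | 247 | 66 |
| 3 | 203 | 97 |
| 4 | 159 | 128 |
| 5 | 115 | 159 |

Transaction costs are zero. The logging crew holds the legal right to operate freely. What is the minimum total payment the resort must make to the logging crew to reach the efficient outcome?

Left alone the logging crew would choose level 5 (marginal profit stays positive).
Efficient level: k* = 4 (marginal profit ≥ marginal view damage through 4).
The resort must at least cover the logging crew's forgone profit from cutting 5→4: 115 = 115.

$115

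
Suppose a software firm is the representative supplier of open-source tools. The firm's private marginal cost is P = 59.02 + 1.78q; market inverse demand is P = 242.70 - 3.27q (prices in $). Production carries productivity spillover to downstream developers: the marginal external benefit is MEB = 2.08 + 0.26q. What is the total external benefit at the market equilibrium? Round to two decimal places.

$247.64

Market equilibrium (private): 59.02 + 1.78q = 242.70 - 3.27q → q_m = 36.3723.
Total external benefit = ∫₀^{q_m} (2.08 + 0.26q) dq = 2.08×36.3723 + ½×0.26×36.3723² = 247.6371.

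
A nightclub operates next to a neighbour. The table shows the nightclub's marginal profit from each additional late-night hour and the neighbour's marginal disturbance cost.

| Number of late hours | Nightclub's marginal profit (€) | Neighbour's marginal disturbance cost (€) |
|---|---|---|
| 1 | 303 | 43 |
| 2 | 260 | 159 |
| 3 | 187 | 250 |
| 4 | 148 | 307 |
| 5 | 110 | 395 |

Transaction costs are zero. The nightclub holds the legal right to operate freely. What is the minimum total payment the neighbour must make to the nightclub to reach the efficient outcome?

€445

Left alone the nightclub would choose level 5 (marginal profit stays positive).
Efficient level: k* = 2 (marginal profit ≥ marginal disturbance cost through 2).
The neighbour must at least cover the nightclub's forgone profit from cutting 5→2: 187 + 148 + 110 = 445.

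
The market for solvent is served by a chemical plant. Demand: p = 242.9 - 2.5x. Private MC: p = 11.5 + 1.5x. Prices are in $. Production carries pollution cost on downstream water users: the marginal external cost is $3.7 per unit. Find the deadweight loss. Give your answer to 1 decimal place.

Market equilibrium (private): 11.5 + 1.5x = 242.9 - 2.5x → x_m = 57.8500.
Social marginal cost = private MC + MEC = 15.2 + 1.5x.
Set SMC = demand: 15.2 + 1.5x = 242.9 - 2.5x → x* = 56.9250.
Height of the DWL triangle at x_m is SMC(x_m) − demand(x_m) = MEC(x_m) = 3.7000.
DWL = ½ × 0.9250 × 3.7000 = 1.7113.

DWL = $1.7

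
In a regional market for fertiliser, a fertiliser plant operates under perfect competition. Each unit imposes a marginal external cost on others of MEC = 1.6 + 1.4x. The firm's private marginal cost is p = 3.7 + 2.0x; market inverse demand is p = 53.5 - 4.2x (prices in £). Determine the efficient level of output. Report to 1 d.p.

Social marginal cost = private MC + MEC = 5.3 + 3.4x.
Set SMC = demand: 5.3 + 3.4x = 53.5 - 4.2x → x* = 6.3421.

x* = 6.3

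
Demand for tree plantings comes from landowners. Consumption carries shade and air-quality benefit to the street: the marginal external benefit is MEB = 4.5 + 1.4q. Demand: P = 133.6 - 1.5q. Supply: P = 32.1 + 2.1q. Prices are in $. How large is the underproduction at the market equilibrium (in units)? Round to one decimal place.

20.0 units

Market equilibrium (private): 32.1 + 2.1q = 133.6 - 1.5q → q_m = 28.1944.
Social marginal benefit = demand + MEB = 138.1 - 0.1q.
Set SMB = MC: 138.1 - 0.1q = 32.1 + 2.1q → q* = 48.1818.
Gap = |28.1944 − 48.1818| = 19.9874.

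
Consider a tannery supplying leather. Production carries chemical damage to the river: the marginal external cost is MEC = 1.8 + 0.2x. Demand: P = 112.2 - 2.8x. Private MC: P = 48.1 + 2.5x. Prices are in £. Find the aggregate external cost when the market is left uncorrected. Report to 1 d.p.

£36.4

Market equilibrium (private): 48.1 + 2.5x = 112.2 - 2.8x → x_m = 12.0943.
Total external cost = ∫₀^{x_m} (1.8 + 0.2x) dx = 1.8×12.0943 + ½×0.2×12.0943² = 36.3969.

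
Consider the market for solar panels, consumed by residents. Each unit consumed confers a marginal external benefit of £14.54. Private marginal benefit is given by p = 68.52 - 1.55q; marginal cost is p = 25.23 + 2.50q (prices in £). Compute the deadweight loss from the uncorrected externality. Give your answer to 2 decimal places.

DWL = £26.10

Market equilibrium (private): 25.23 + 2.50q = 68.52 - 1.55q → q_m = 10.6889.
Social marginal benefit = demand + MEB = 83.06 - 1.55q.
Set SMB = MC: 83.06 - 1.55q = 25.23 + 2.50q → q* = 14.2790.
The welfare-loss triangle has base |q_m − q*| and height MEB(q_m) (the vertical gap between SMB and MC is zero at q* and MEB at q_m).
DWL = ½ × 3.5901 × 14.5400 = 26.1000.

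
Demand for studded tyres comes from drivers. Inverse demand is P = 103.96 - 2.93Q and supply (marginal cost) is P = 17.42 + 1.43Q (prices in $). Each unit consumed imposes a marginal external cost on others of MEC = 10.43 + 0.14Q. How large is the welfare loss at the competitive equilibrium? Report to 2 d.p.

DWL = $19.39

Market equilibrium (private): 17.42 + 1.43Q = 103.96 - 2.93Q → Q_m = 19.8486.
Social marginal benefit = demand − MEC = 93.53 - 3.07Q.
Set SMB = MC: 93.53 - 3.07Q = 17.42 + 1.43Q → Q* = 16.9133.
Between Q* and Q_m the wedge MC − SMB runs linearly from 0 to MEC(Q_m), so the loss is a triangle.
DWL = ½ × 2.9353 × 13.2088 = 19.3859.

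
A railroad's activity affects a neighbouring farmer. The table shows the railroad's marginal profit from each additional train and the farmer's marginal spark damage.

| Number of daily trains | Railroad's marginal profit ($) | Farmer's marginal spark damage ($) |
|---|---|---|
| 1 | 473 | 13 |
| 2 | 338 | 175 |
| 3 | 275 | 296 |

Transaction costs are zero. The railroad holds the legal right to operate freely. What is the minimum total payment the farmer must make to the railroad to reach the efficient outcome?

Left alone the railroad would choose level 3 (marginal profit stays positive).
Efficient level: k* = 2 (marginal profit ≥ marginal spark damage through 2).
The farmer must at least cover the railroad's forgone profit from cutting 3→2: 275 = 275.

$275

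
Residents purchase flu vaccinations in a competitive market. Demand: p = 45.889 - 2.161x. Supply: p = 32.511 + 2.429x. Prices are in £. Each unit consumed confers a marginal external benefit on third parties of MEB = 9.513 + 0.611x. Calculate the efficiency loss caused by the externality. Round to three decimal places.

DWL = £16.028

Market equilibrium (private): 32.511 + 2.429x = 45.889 - 2.161x → x_m = 2.9146.
Social marginal benefit = demand + MEB = 55.402 - 1.550x.
Set SMB = MC: 55.402 - 1.550x = 32.511 + 2.429x → x* = 5.7530.
Height of the DWL triangle at x_m is SMB(x_m) − MC(x_m) = MEB(x_m) = 11.2938.
DWL = ½ × 2.8384 × 11.2938 = 16.0282.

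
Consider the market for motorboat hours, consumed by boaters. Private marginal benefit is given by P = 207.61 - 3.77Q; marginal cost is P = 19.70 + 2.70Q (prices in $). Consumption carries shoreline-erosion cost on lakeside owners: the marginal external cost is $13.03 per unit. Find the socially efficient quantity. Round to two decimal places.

Q* = 27.03

Social marginal benefit = demand − MEC = 194.58 - 3.77Q.
Set SMB = MC: 194.58 - 3.77Q = 19.70 + 2.70Q → Q* = 27.0294.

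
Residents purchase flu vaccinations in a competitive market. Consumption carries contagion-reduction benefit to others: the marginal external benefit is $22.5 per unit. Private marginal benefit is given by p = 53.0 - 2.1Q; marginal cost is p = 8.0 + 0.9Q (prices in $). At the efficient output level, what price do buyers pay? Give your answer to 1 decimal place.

Social marginal benefit = demand + MEB = 75.5 - 2.1Q.
Set SMB = MC: 75.5 - 2.1Q = 8.0 + 0.9Q → Q* = 22.5000.
Consumer price on the demand curve at Q*: 53.0 − 2.1×22.5000 = 5.7500.

P = $5.8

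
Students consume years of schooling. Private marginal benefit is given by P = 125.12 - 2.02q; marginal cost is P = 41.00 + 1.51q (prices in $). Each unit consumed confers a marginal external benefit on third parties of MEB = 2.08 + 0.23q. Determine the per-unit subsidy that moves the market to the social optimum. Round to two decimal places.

subsidy = $8.09 per unit

Social marginal benefit = demand + MEB = 127.20 - 1.79q.
Set SMB = MC: 127.20 - 1.79q = 41.00 + 1.51q → q* = 26.1212.
The Pigouvian subsidy equals MEB at q*: 2.08 + 0.23×26.1212 = 8.0879.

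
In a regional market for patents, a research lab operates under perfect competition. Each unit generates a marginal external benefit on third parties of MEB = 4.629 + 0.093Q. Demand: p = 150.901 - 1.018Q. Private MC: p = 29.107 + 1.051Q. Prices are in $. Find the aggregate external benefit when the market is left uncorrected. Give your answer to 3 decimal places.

$433.624

Market equilibrium (private): 29.107 + 1.051Q = 150.901 - 1.018Q → Q_m = 58.8661.
Total external benefit = ∫₀^{Q_m} (4.629 + 0.093Q) dQ = 4.629×58.8661 + ½×0.093×58.8661² = 433.6238.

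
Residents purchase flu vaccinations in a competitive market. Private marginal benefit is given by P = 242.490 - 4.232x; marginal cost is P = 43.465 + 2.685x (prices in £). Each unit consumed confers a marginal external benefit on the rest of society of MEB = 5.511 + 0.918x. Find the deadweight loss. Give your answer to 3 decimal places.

Market equilibrium (private): 43.465 + 2.685x = 242.490 - 4.232x → x_m = 28.7733.
Social marginal benefit = demand + MEB = 248.001 - 3.314x.
Set SMB = MC: 248.001 - 3.314x = 43.465 + 2.685x → x* = 34.0950.
Between x* and x_m the wedge SMB − MC runs linearly from 0 to MEB(x_m), so the loss is a triangle.
DWL = ½ × 5.3217 × 31.9249 = 84.9474.

DWL = £84.947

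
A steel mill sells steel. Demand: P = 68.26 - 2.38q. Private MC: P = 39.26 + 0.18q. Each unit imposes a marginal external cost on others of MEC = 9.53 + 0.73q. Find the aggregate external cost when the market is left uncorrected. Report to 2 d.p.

154.80

Market equilibrium (private): 39.26 + 0.18q = 68.26 - 2.38q → q_m = 11.3281.
Total external cost = ∫₀^{q_m} (9.53 + 0.73q) dq = 9.53×11.3281 + ½×0.73×11.3281² = 154.7957.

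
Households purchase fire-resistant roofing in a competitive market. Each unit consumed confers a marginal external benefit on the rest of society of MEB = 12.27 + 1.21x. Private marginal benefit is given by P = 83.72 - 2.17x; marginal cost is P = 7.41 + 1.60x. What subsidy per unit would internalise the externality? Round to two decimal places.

subsidy = 54.14 per unit

Social marginal benefit = demand + MEB = 95.99 - 0.96x.
Set SMB = MC: 95.99 - 0.96x = 7.41 + 1.60x → x* = 34.6016.
The Pigouvian subsidy equals MEB at x*: 12.27 + 1.21×34.6016 = 54.1379.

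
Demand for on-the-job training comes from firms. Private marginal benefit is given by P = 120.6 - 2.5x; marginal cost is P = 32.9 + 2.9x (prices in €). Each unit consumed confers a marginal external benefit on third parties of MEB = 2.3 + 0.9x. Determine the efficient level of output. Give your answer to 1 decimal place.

Social marginal benefit = demand + MEB = 122.9 - 1.6x.
Set SMB = MC: 122.9 - 1.6x = 32.9 + 2.9x → x* = 20.0000.

x* = 20.0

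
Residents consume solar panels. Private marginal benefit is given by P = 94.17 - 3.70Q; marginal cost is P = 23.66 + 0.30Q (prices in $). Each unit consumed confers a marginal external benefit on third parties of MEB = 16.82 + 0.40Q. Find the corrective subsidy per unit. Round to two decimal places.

subsidy = $26.52 per unit

Social marginal benefit = demand + MEB = 110.99 - 3.30Q.
Set SMB = MC: 110.99 - 3.30Q = 23.66 + 0.30Q → Q* = 24.2583.
The Pigouvian subsidy equals MEB at Q*: 16.82 + 0.40×24.2583 = 26.5233.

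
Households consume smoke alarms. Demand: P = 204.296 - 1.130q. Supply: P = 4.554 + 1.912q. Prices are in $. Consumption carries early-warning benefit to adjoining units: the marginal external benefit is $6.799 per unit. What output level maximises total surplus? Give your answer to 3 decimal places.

Social marginal benefit = demand + MEB = 211.095 - 1.130q.
Set SMB = MC: 211.095 - 1.130q = 4.554 + 1.912q → q* = 67.8964.

q* = 67.896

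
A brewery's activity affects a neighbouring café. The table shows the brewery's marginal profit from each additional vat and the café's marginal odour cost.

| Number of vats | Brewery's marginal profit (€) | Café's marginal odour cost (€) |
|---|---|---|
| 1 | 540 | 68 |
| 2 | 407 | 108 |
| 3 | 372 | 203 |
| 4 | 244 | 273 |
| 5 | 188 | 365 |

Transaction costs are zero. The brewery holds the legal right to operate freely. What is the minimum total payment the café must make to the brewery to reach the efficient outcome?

Left alone the brewery would choose level 5 (marginal profit stays positive).
Efficient level: k* = 3 (marginal profit ≥ marginal odour cost through 3).
The café must at least cover the brewery's forgone profit from cutting 5→3: 244 + 188 = 432.

€432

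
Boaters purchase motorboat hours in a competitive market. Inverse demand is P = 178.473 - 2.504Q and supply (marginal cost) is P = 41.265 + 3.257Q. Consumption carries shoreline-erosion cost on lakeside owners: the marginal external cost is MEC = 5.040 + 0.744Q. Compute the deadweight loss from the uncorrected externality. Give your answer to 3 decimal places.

Market equilibrium (private): 41.265 + 3.257Q = 178.473 - 2.504Q → Q_m = 23.8167.
Social marginal benefit = demand − MEC = 173.433 - 3.248Q.
Set SMB = MC: 173.433 - 3.248Q = 41.265 + 3.257Q → Q* = 20.3179.
The loss is the area between SMB and MC from Q* to Q_m; with linear curves that's a triangle of height MEC(Q_m).
DWL = ½ × 3.4988 × 22.7596 = 39.8156.

DWL = 39.816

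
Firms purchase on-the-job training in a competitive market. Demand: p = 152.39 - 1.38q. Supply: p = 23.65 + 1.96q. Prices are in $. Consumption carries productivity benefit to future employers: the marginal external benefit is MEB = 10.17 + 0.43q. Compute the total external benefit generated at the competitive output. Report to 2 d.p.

Market equilibrium (private): 23.65 + 1.96q = 152.39 - 1.38q → q_m = 38.5449.
Total external benefit = ∫₀^{q_m} (10.17 + 0.43q) dq = 10.17×38.5449 + ½×0.43×38.5449² = 711.4291.

$711.43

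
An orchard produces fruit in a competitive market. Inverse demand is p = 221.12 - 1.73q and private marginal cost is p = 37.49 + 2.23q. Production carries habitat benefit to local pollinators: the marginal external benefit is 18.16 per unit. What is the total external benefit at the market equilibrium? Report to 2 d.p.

Market equilibrium (private): 37.49 + 2.23q = 221.12 - 1.73q → q_m = 46.3712.
Total external benefit = MEB × q_m = 18.16 × 46.3712 = 842.1010.

842.10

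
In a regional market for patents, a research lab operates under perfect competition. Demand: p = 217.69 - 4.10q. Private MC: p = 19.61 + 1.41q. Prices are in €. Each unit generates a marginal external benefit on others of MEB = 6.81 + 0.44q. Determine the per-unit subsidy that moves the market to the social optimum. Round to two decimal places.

subsidy = €24.59 per unit

Social marginal cost = private MC − MEB = 12.80 + 0.97q.
Set SMC = demand: 12.80 + 0.97q = 217.69 - 4.10q → q* = 40.4122.
The Pigouvian subsidy equals MEB at q*: 6.81 + 0.44×40.4122 = 24.5914.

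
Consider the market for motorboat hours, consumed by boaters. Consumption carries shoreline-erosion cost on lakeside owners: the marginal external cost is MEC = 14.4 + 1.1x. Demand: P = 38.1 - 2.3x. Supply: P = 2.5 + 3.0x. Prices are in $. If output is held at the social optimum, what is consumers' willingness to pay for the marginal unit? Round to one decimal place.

P = $30.5

Social marginal benefit = demand − MEC = 23.7 - 3.4x.
Set SMB = MC: 23.7 - 3.4x = 2.5 + 3.0x → x* = 3.3125.
Consumer price on the demand curve at x*: 38.1 − 2.3×3.3125 = 30.4813.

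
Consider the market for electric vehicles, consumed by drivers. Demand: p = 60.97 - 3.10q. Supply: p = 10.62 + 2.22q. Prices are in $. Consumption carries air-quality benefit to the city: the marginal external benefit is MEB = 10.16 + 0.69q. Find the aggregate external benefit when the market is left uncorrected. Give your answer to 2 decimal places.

Market equilibrium (private): 10.62 + 2.22q = 60.97 - 3.10q → q_m = 9.4643.
Total external benefit = ∫₀^{q_m} (10.16 + 0.69q) dq = 10.16×9.4643 + ½×0.69×9.4643² = 127.0600.

$127.06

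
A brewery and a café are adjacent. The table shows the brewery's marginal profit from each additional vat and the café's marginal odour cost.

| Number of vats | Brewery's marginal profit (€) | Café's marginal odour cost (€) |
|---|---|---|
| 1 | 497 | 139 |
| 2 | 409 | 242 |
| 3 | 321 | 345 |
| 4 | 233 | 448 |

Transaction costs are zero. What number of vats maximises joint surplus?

Bargaining reaches the level where marginal profit last exceeds marginal odour cost.
That holds through level 2 (409 ≥ 242) but not at 3 (321 < 345).

2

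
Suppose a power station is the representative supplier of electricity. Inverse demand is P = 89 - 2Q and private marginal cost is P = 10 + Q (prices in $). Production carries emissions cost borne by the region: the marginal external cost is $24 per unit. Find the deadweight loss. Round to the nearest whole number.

Market equilibrium (private): 10 + Q = 89 - 2Q → Q_m = 26.3333.
Social marginal cost = private MC + MEC = 34 + Q.
Set SMC = demand: 34 + Q = 89 - 2Q → Q* = 18.3333.
Height of the DWL triangle at Q_m is SMC(Q_m) − demand(Q_m) = MEC(Q_m) = 24.0000.
DWL = ½ × 8.0000 × 24.0000 = 96.0000.

DWL = $96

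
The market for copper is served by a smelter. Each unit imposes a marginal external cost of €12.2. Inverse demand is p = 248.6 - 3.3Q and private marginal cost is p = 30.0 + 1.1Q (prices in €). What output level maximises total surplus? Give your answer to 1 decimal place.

Social marginal cost = private MC + MEC = 42.2 + 1.1Q.
Set SMC = demand: 42.2 + 1.1Q = 248.6 - 3.3Q → Q* = 46.9091.

Q* = 46.9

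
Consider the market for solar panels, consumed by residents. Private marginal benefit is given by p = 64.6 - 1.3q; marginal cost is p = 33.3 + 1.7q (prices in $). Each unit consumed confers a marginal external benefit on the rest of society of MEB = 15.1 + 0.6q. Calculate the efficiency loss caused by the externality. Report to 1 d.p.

Market equilibrium (private): 33.3 + 1.7q = 64.6 - 1.3q → q_m = 10.4333.
Social marginal benefit = demand + MEB = 79.7 - 0.7q.
Set SMB = MC: 79.7 - 0.7q = 33.3 + 1.7q → q* = 19.3333.
The welfare-loss triangle has base |q_m − q*| and height MEB(q_m) (the vertical gap between SMB and MC is zero at q* and MEB at q_m).
DWL = ½ × 8.9000 × 21.3600 = 95.0520.

DWL = $95.1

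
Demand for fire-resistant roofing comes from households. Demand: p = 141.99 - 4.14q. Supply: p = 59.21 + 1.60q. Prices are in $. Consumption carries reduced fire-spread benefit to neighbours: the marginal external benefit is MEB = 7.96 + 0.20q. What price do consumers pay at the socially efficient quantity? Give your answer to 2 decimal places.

P = $74.18

Social marginal benefit = demand + MEB = 149.95 - 3.94q.
Set SMB = MC: 149.95 - 3.94q = 59.21 + 1.60q → q* = 16.3791.
Consumer price on the demand curve at q*: 141.99 − 4.14×16.3791 = 74.1805.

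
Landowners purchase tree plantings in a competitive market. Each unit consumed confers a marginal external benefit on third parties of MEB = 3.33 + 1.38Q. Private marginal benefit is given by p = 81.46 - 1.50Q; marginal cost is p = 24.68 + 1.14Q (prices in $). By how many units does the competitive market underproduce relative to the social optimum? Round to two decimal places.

Market equilibrium (private): 24.68 + 1.14Q = 81.46 - 1.50Q → Q_m = 21.5076.
Social marginal benefit = demand + MEB = 84.79 - 0.12Q.
Set SMB = MC: 84.79 - 0.12Q = 24.68 + 1.14Q → Q* = 47.7063.
Gap = |21.5076 − 47.7063| = 26.1987.

26.20 units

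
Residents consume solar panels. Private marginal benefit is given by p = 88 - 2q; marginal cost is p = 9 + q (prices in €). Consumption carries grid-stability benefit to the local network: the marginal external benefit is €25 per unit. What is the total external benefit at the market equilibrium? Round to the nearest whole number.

€658

Market equilibrium (private): 9 + q = 88 - 2q → q_m = 26.3333.
Total external benefit = MEB × q_m = 25 × 26.3333 = 658.3325.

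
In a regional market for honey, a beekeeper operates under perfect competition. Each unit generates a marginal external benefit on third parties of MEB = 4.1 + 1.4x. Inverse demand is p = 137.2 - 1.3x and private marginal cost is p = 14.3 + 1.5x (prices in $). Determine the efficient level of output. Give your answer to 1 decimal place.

Social marginal cost = private MC − MEB = 10.2 + 0.1x.
Set SMC = demand: 10.2 + 0.1x = 137.2 - 1.3x → x* = 90.7143.

x* = 90.7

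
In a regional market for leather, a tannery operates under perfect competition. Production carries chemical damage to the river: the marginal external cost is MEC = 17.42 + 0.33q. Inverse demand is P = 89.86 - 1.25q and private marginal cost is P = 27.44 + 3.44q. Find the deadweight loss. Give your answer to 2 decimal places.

DWL = 47.39

Market equilibrium (private): 27.44 + 3.44q = 89.86 - 1.25q → q_m = 13.3092.
Social marginal cost = private MC + MEC = 44.86 + 3.77q.
Set SMC = demand: 44.86 + 3.77q = 89.86 - 1.25q → q* = 8.9641.
Height of the DWL triangle at q_m is SMC(q_m) − demand(q_m) = MEC(q_m) = 21.8120.
DWL = ½ × 4.3451 × 21.8120 = 47.3877.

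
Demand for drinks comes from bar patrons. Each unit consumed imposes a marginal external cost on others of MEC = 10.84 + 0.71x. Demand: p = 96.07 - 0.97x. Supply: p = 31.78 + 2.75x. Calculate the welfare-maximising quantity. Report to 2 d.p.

x* = 12.07

Social marginal benefit = demand − MEC = 85.23 - 1.68x.
Set SMB = MC: 85.23 - 1.68x = 31.78 + 2.75x → x* = 12.0655.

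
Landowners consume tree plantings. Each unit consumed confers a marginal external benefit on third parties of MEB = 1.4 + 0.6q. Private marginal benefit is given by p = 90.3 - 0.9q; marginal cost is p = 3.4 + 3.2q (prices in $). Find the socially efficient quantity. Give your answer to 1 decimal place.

Social marginal benefit = demand + MEB = 91.7 - 0.3q.
Set SMB = MC: 91.7 - 0.3q = 3.4 + 3.2q → q* = 25.2286.

q* = 25.2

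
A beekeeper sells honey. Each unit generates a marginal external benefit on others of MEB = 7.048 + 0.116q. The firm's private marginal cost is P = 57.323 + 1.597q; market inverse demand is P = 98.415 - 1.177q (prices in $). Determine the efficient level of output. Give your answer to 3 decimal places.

q* = 18.111

Social marginal cost = private MC − MEB = 50.275 + 1.481q.
Set SMC = demand: 50.275 + 1.481q = 98.415 - 1.177q → q* = 18.1114.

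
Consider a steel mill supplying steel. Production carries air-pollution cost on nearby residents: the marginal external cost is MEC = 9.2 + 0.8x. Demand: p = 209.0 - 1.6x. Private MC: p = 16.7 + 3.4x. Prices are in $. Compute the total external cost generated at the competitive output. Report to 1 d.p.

Market equilibrium (private): 16.7 + 3.4x = 209.0 - 1.6x → x_m = 38.4600.
Total external cost = ∫₀^{x_m} (9.2 + 0.8x) dx = 9.2×38.4600 + ½×0.8×38.4600² = 945.5006.

$945.5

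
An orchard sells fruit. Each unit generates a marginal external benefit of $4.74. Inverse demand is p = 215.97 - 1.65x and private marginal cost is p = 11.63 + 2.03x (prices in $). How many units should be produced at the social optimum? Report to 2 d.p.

x* = 56.82

Social marginal cost = private MC − MEB = 6.89 + 2.03x.
Set SMC = demand: 6.89 + 2.03x = 215.97 - 1.65x → x* = 56.8152.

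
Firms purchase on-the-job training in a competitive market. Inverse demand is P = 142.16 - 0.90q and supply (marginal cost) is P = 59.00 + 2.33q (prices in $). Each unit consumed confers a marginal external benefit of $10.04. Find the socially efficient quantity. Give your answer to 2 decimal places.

Social marginal benefit = demand + MEB = 152.20 - 0.90q.
Set SMB = MC: 152.20 - 0.90q = 59.00 + 2.33q → q* = 28.8545.

q* = 28.85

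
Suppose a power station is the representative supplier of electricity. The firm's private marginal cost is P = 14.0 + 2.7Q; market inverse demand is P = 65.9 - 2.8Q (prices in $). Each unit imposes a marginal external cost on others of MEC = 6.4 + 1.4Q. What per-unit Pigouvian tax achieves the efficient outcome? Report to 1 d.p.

Social marginal cost = private MC + MEC = 20.4 + 4.1Q.
Set SMC = demand: 20.4 + 4.1Q = 65.9 - 2.8Q → Q* = 6.5942.
The Pigouvian tax equals MEC at Q*: 6.4 + 1.4×6.5942 = 15.6319.

tax = $15.6 per unit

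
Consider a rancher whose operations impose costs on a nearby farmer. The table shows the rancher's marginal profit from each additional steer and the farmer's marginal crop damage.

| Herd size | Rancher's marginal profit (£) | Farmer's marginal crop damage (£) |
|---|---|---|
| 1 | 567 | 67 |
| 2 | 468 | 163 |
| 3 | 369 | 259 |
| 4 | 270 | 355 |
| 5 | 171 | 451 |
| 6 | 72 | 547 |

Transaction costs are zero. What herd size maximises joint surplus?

3

Bargaining reaches the level where marginal profit last exceeds marginal crop damage.
That holds through level 3 (369 ≥ 259) but not at 4 (270 < 355).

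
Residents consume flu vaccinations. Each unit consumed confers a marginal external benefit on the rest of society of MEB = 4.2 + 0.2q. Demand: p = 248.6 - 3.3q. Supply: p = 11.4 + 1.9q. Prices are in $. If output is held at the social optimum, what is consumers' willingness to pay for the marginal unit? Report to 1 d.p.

P = $89.3

Social marginal benefit = demand + MEB = 252.8 - 3.1q.
Set SMB = MC: 252.8 - 3.1q = 11.4 + 1.9q → q* = 48.2800.
Consumer price on the demand curve at q*: 248.6 − 3.3×48.2800 = 89.2760.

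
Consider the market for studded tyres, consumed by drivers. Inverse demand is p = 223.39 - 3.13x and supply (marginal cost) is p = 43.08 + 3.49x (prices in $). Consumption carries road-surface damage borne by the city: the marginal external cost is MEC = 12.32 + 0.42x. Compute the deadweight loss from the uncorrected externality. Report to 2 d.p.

Market equilibrium (private): 43.08 + 3.49x = 223.39 - 3.13x → x_m = 27.2372.
Social marginal benefit = demand − MEC = 211.07 - 3.55x.
Set SMB = MC: 211.07 - 3.55x = 43.08 + 3.49x → x* = 23.8622.
Height of the DWL triangle at x_m is MC(x_m) − SMB(x_m) = MEC(x_m) = 23.7596.
DWL = ½ × 3.3750 × 23.7596 = 40.0943.

DWL = $40.09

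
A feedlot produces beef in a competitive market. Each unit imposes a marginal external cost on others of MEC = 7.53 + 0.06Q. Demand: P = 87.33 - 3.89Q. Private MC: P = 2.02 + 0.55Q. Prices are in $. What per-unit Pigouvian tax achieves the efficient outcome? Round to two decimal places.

Social marginal cost = private MC + MEC = 9.55 + 0.61Q.
Set SMC = demand: 9.55 + 0.61Q = 87.33 - 3.89Q → Q* = 17.2844.
The Pigouvian tax equals MEC at Q*: 7.53 + 0.06×17.2844 = 8.5671.

tax = $8.57 per unit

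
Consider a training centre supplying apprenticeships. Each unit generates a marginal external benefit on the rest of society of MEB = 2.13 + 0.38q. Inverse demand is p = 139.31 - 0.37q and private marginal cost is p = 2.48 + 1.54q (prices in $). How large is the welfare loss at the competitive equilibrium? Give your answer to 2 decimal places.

Market equilibrium (private): 2.48 + 1.54q = 139.31 - 0.37q → q_m = 71.6387.
Social marginal cost = private MC − MEB = 0.35 + 1.16q.
Set SMC = demand: 0.35 + 1.16q = 139.31 - 0.37q → q* = 90.8235.
The loss is the area between SMC and demand from q* to q_m; with linear curves that's a triangle of height MEB(q_m).
DWL = ½ × 19.1848 × 29.3527 = 281.5628.

DWL = $281.56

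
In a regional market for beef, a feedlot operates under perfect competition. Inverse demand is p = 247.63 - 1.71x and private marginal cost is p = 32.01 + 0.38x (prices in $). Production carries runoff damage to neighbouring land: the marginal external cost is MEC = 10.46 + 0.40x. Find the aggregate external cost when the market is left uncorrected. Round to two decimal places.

$3207.84

Market equilibrium (private): 32.01 + 0.38x = 247.63 - 1.71x → x_m = 103.1675.
Total external cost = ∫₀^{x_m} (10.46 + 0.40x) dx = 10.46×103.1675 + ½×0.40×103.1675² = 3207.8387.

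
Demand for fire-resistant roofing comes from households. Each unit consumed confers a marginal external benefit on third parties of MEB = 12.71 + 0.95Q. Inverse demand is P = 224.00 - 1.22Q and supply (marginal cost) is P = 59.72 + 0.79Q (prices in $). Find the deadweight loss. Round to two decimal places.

DWL = $3850.94

Market equilibrium (private): 59.72 + 0.79Q = 224.00 - 1.22Q → Q_m = 81.7313.
Social marginal benefit = demand + MEB = 236.71 - 0.27Q.
Set SMB = MC: 236.71 - 0.27Q = 59.72 + 0.79Q → Q* = 166.9717.
Between Q* and Q_m the wedge SMB − MC runs linearly from 0 to MEB(Q_m), so the loss is a triangle.
DWL = ½ × 85.2404 × 90.3548 = 3850.9396.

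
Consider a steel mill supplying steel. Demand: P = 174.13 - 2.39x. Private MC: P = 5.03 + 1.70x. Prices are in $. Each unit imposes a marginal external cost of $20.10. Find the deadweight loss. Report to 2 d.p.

Market equilibrium (private): 5.03 + 1.70x = 174.13 - 2.39x → x_m = 41.3447.
Social marginal cost = private MC + MEC = 25.13 + 1.70x.
Set SMC = demand: 25.13 + 1.70x = 174.13 - 2.39x → x* = 36.4303.
The loss is the area between SMC and demand from x* to x_m; with linear curves that's a triangle of height MEC(x_m).
DWL = ½ × 4.9144 × 20.1000 = 49.3897.

DWL = $49.39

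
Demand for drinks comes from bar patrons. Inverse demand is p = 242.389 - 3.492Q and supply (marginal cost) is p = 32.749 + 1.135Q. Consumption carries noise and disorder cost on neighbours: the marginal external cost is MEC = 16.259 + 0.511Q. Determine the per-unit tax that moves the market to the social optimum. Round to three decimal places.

tax = 35.492 per unit

Social marginal benefit = demand − MEC = 226.130 - 4.003Q.
Set SMB = MC: 226.130 - 4.003Q = 32.749 + 1.135Q → Q* = 37.6374.
The Pigouvian tax equals MEC at Q*: 16.259 + 0.511×37.6374 = 35.4917.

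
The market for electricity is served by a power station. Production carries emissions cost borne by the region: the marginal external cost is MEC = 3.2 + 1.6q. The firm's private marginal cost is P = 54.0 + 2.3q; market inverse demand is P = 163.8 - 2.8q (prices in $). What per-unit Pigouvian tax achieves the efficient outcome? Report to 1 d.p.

Social marginal cost = private MC + MEC = 57.2 + 3.9q.
Set SMC = demand: 57.2 + 3.9q = 163.8 - 2.8q → q* = 15.9104.
The Pigouvian tax equals MEC at q*: 3.2 + 1.6×15.9104 = 28.6566.

tax = $28.7 per unit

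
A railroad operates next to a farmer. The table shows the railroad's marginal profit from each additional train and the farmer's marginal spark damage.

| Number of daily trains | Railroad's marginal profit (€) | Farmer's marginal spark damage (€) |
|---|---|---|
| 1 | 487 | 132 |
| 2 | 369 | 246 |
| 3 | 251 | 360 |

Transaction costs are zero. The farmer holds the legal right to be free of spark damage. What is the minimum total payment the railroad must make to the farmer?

Efficient level: marginal profit ≥ marginal spark damage through level 2, so k* = 2.
With the farmer holding the right, the railroad must at least compensate total damage at k*: 132 + 246 = 378.

€378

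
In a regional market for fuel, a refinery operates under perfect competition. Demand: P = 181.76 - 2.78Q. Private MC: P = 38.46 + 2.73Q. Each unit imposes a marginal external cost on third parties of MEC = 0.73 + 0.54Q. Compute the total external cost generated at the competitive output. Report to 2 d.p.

Market equilibrium (private): 38.46 + 2.73Q = 181.76 - 2.78Q → Q_m = 26.0073.
Total external cost = ∫₀^{Q_m} (0.73 + 0.54Q) dQ = 0.73×26.0073 + ½×0.54×26.0073² = 201.6078.

201.61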